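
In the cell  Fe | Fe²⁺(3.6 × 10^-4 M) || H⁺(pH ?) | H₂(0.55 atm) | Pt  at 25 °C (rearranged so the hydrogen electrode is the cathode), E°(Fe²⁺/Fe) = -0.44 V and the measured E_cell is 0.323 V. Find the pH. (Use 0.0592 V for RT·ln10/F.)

E°_cell = 0.44 V and n = 2.
log Q = n(E° − E)/0.0592 = 2×(0.44 − 0.323)/0.0592 = 3.953.
With Q = [Fe²⁺]·P(H₂) / [H⁺]^2, solving for [H⁺] gives log[H⁺] = -3.828, so pH = 3.83.

pH = 3.83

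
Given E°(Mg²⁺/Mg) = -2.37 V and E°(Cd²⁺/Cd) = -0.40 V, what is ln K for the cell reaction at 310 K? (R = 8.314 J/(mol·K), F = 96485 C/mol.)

E°_cell = -0.40 − (-2.37) = 1.97 V, with n = 2 electrons transferred.
At equilibrium E = 0, so the Nernst equation gives ln K = nFE°/RT = (2)(96485)(1.97)/((8.314)(310)) = 147.50.

ln K = 147.5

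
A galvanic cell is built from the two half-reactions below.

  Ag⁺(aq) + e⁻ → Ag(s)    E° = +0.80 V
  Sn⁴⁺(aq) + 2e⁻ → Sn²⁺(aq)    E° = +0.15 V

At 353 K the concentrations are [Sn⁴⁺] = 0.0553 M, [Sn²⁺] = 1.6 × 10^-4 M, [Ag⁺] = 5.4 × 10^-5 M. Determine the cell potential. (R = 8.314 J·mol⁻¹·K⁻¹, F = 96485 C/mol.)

0.262 V

The Ag⁺/Ag couple has the higher reduction potential and acts as the cathode, so E°_cell = +0.80 − (+0.15) = 0.65 V.
Balancing electrons gives n = 2; the reaction quotient is Q = [Sn⁴⁺]/([Sn²⁺]·[Ag⁺]^2) = 1.19 × 10^11.
E = E° − (RT/nF) ln Q = 0.65 − (8.314×353)/(2×96485) × (25.498) = 0.650 − 0.388 = 0.262 V.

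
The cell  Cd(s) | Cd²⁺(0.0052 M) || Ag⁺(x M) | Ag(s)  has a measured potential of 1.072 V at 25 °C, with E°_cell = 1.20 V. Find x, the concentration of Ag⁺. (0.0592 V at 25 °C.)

From the Nernst equation, log Q = n(E° − E)/0.0592 = 2(1.20 − 1.072)/0.0592 = 4.324, so Q = 2.11 × 10^4.
With Q = [Cd²⁺]/[Ag⁺]^2 and the known concentrations, [Ag⁺]^2 in the denominator gives [Ag⁺] = 5 × 10^-4 M.

5 × 10^-4 M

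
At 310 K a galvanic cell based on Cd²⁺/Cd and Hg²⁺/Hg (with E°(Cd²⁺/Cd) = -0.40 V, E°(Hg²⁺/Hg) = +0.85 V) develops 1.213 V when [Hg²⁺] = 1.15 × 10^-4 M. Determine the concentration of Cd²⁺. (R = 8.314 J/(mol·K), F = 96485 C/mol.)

0.0018 M

From the Nernst equation, ln Q = nF(E° − E)/RT = 2×96485×(1.25 − 1.213)/(8.314×310) = 2.770, so Q = 16.0.
With Q = [Cd²⁺]/[Hg²⁺] and the known concentrations, [Cd²⁺] in the numerator gives [Cd²⁺] = 0.0018 M.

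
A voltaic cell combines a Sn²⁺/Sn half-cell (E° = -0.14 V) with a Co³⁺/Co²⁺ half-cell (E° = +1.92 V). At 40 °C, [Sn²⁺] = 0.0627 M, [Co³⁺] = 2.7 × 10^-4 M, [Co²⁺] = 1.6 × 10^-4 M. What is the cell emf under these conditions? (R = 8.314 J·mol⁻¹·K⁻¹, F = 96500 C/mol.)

2.11 V

The Co³⁺/Co²⁺ couple has the higher reduction potential and acts as the cathode, so E°_cell = +1.92 − (-0.14) = 2.06 V.
Balancing electrons gives n = 2; the reaction quotient is Q = [Sn²⁺]·[Co²⁺]^2/[Co³⁺]^2 = 0.0220.
E = E° − (RT/nF) ln Q = 2.06 − (8.314×313)/(2×96500) × (-3.816) = 2.060 + 0.051 = 2.111 V.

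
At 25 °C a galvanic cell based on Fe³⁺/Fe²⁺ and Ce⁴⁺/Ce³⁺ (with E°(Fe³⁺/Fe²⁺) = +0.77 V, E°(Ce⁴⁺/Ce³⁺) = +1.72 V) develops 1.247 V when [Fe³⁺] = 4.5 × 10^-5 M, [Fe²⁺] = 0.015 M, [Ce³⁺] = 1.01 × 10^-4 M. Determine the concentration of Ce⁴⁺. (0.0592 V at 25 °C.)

0.032 M

From the Nernst equation, log Q = n(E° − E)/0.0592 = 1(0.95 − 1.247)/0.0592 = -5.017, so Q = 9.62 × 10^-6.
With Q = [Fe³⁺]·[Ce³⁺]/([Fe²⁺]·[Ce⁴⁺]) and the known concentrations, [Ce⁴⁺] in the denominator gives [Ce⁴⁺] = 0.032 M.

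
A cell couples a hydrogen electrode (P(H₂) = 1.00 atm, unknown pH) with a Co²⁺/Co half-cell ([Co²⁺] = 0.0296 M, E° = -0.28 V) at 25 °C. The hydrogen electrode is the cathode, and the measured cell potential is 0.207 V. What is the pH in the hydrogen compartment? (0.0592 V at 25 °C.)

E°_cell = 0.28 V and n = 2.
log Q = n(E° − E)/0.0592 = 2×(0.28 − 0.207)/0.0592 = 2.466.
With Q = [Co²⁺]·P(H₂) / [H⁺]^2, solving for [H⁺] gives log[H⁺] = -1.997, so pH = 2.00.

pH = 2.00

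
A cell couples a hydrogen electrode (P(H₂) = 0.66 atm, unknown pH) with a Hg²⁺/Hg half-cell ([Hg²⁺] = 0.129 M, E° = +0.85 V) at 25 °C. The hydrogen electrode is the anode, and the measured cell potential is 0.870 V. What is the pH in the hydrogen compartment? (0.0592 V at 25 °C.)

E°_cell = 0.85 V and n = 2.
log Q = n(E° − E)/0.0592 = 2×(0.85 − 0.870)/0.0592 = -0.676.
With Q = [H⁺]^2 / ([Hg²⁺]·P(H₂)), solving for [H⁺] gives log[H⁺] = -0.873, so pH = 0.87.

pH = 0.87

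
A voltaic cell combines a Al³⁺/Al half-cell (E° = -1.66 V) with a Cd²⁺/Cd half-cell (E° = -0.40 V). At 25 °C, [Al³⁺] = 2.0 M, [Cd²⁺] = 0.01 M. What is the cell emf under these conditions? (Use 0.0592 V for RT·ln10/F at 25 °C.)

1.19 V

The Cd²⁺/Cd couple has the higher reduction potential and acts as the cathode, so E°_cell = -0.40 − (-1.66) = 1.26 V.
Balancing electrons gives n = 6; the reaction quotient is Q = [Al³⁺]^2/[Cd²⁺]^3 = 4 × 10^6.
At 25 °C, E = E° − (0.0592/n) log Q = 1.26 − (0.0592/6)(6.602) = 1.260 − 0.065 = 1.195 V.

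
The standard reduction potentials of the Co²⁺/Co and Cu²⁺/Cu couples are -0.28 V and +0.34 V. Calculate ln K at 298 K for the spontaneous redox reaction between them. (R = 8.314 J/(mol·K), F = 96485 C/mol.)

E°_cell = +0.34 − (-0.28) = 0.62 V, with n = 2 electrons transferred.
At equilibrium E = 0, so the Nernst equation gives ln K = nFE°/RT = (2)(96485)(0.62)/((8.314)(298)) = 48.29.

ln K = 48.3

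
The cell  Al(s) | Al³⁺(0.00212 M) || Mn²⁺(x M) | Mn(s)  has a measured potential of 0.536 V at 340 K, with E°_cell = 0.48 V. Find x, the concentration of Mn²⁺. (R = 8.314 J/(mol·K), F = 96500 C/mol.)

From the Nernst equation, ln Q = nF(E° − E)/RT = 6×96500×(0.48 − 0.536)/(8.314×340) = -11.470, so Q = 1.04 × 10^-5.
With Q = [Al³⁺]^2/[Mn²⁺]^3 and the known concentrations, [Mn²⁺]^3 in the denominator gives [Mn²⁺] = 0.76 M.

0.76 M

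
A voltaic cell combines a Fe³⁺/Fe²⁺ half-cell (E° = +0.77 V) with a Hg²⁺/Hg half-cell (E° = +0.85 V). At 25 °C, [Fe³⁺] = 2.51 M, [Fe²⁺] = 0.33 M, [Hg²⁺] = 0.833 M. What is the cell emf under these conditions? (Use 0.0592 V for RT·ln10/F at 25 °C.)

0.025 V

The Hg²⁺/Hg couple has the higher reduction potential and acts as the cathode, so E°_cell = +0.85 − (+0.77) = 0.08 V.
Balancing electrons gives n = 2; the reaction quotient is Q = [Fe³⁺]^2/([Fe²⁺]^2·[Hg²⁺]) = 69.5.
At 25 °C, E = E° − (0.0592/n) log Q = 0.08 − (0.0592/2)(1.842) = 0.080 − 0.055 = 0.025 V.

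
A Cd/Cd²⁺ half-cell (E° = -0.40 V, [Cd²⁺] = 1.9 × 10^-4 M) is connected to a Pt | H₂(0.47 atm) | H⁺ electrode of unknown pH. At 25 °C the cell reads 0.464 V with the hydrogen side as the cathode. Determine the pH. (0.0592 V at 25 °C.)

E°_cell = 0.40 V and n = 2.
log Q = n(E° − E)/0.0592 = 2×(0.40 − 0.464)/0.0592 = -2.162.
With Q = [Cd²⁺]·P(H₂) / [H⁺]^2, solving for [H⁺] gives log[H⁺] = -0.943, so pH = 0.94.

pH = 0.94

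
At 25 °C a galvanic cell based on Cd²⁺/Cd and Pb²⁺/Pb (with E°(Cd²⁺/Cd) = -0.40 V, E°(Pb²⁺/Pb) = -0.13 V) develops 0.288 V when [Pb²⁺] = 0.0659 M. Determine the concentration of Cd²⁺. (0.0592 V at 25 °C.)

From the Nernst equation, log Q = n(E° − E)/0.0592 = 2(0.27 − 0.288)/0.0592 = -0.608, so Q = 0.247.
With Q = [Cd²⁺]/[Pb²⁺] and the known concentrations, [Cd²⁺] in the numerator gives [Cd²⁺] = 0.016 M.

0.016 M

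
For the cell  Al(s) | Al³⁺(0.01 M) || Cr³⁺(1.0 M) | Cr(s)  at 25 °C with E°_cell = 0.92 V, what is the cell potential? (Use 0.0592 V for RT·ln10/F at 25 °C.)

Balancing electrons gives n = 3; the reaction quotient is Q = [Al³⁺]/[Cr³⁺] = 0.0100.
At 25 °C, E = E° − (0.0592/n) log Q = 0.92 − (0.0592/3)(-2.000) = 0.920 + 0.039 = 0.959 V.

0.959 V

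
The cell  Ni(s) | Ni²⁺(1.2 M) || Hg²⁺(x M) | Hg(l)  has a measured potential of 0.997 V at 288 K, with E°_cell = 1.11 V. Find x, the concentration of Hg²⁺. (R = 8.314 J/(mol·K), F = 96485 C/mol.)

1.3 × 10^-4 M

From the Nernst equation, ln Q = nF(E° − E)/RT = 2×96485×(1.11 − 0.997)/(8.314×288) = 9.107, so Q = 9020.
With Q = [Ni²⁺]/[Hg²⁺] and the known concentrations, [Hg²⁺] in the denominator gives [Hg²⁺] = 1.3 × 10^-4 M.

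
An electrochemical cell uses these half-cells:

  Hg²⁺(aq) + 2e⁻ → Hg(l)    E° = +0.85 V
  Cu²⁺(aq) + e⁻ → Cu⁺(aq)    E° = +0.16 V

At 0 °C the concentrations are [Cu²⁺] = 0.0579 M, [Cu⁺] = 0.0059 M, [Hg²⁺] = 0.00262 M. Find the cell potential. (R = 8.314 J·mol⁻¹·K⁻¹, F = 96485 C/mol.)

The Hg²⁺/Hg couple has the higher reduction potential and acts as the cathode, so E°_cell = +0.85 − (+0.16) = 0.69 V.
Balancing electrons gives n = 2; the reaction quotient is Q = [Cu²⁺]^2/([Cu⁺]^2·[Hg²⁺]) = 3.68 × 10^4.
E = E° − (RT/nF) ln Q = 0.69 − (8.314×273)/(2×96485) × (10.512) = 0.690 − 0.124 = 0.566 V.

0.566 V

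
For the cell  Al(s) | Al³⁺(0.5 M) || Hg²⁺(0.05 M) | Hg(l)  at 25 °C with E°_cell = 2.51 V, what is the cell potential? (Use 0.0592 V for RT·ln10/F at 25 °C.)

Balancing electrons gives n = 6; the reaction quotient is Q = [Al³⁺]^2/[Hg²⁺]^3 = 2000.
At 25 °C, E = E° − (0.0592/n) log Q = 2.51 − (0.0592/6)(3.301) = 2.510 − 0.033 = 2.477 V.

2.48 V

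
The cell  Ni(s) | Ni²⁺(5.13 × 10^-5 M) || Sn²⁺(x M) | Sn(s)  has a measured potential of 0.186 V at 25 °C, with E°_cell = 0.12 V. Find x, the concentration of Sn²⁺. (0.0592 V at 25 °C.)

0.0087 M

From the Nernst equation, log Q = n(E° − E)/0.0592 = 2(0.12 − 0.186)/0.0592 = -2.230, so Q = 0.00589.
With Q = [Ni²⁺]/[Sn²⁺] and the known concentrations, [Sn²⁺] in the denominator gives [Sn²⁺] = 0.0087 M.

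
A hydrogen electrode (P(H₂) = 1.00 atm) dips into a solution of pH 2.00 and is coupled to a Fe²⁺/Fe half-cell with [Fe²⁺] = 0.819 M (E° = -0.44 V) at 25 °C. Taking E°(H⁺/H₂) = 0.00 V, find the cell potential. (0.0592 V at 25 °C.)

The hydrogen couple is the cathode, so E°_cell = 0.44 V; n = 2.
[H⁺] = 10^(−2.00) = 0.010 M, and Q = [Fe²⁺]·P(H₂) / [H⁺]^2 = 8190.
E = E° − (0.0592/2) log Q = 0.44 − (0.0592/2)(3.913) = 0.324 V.

0.32 V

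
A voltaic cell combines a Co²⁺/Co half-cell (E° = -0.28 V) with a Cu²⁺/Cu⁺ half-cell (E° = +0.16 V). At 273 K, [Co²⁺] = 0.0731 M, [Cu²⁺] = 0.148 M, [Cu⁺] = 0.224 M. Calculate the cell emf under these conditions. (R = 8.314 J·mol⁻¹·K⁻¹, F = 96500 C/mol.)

0.461 V

The Cu²⁺/Cu⁺ couple has the higher reduction potential and acts as the cathode, so E°_cell = +0.16 − (-0.28) = 0.44 V.
Balancing electrons gives n = 2; the reaction quotient is Q = [Co²⁺]·[Cu⁺]^2/[Cu²⁺]^2 = 0.167.
E = E° − (RT/nF) ln Q = 0.44 − (8.314×273)/(2×96500) × (-1.787) = 0.440 + 0.021 = 0.461 V.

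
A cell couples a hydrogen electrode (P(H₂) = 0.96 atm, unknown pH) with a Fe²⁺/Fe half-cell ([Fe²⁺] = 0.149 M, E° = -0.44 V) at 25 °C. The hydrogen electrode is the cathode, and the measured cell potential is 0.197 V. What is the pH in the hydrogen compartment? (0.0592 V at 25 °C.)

pH = 4.53

E°_cell = 0.44 V and n = 2.
log Q = n(E° − E)/0.0592 = 2×(0.44 − 0.197)/0.0592 = 8.209.
With Q = [Fe²⁺]·P(H₂) / [H⁺]^2, solving for [H⁺] gives log[H⁺] = -4.527, so pH = 4.53.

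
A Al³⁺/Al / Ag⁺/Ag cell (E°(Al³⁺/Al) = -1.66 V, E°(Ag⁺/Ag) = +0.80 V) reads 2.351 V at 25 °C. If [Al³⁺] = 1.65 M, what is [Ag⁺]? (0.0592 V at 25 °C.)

From the Nernst equation, log Q = n(E° − E)/0.0592 = 3(2.46 − 2.351)/0.0592 = 5.524, so Q = 3.34 × 10^5.
With Q = [Al³⁺]/[Ag⁺]^3 and the known concentrations, [Ag⁺]^3 in the denominator gives [Ag⁺] = 0.017 M.

0.017 M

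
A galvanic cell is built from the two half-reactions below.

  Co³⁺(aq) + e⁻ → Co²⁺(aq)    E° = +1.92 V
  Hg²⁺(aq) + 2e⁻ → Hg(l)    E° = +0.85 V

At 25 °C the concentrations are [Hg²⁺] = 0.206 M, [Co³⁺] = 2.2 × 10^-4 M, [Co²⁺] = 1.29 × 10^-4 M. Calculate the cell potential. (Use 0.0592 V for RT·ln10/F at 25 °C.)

1.10 V

The Co³⁺/Co²⁺ couple has the higher reduction potential and acts as the cathode, so E°_cell = +1.92 − (+0.85) = 1.07 V.
Balancing electrons gives n = 2; the reaction quotient is Q = [Hg²⁺]·[Co²⁺]^2/[Co³⁺]^2 = 0.0708.
At 25 °C, E = E° − (0.0592/n) log Q = 1.07 − (0.0592/2)(-1.150) = 1.070 + 0.034 = 1.104 V.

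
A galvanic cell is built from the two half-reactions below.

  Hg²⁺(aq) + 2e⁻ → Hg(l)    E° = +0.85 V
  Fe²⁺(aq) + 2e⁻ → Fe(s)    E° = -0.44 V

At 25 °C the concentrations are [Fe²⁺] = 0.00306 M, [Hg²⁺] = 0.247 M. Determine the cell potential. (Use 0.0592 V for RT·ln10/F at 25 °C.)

The Hg²⁺/Hg couple has the higher reduction potential and acts as the cathode, so E°_cell = +0.85 − (-0.44) = 1.29 V.
Balancing electrons gives n = 2; the reaction quotient is Q = [Fe²⁺]/[Hg²⁺] = 0.0124.
At 25 °C, E = E° − (0.0592/n) log Q = 1.29 − (0.0592/2)(-1.907) = 1.290 + 0.056 = 1.346 V.

1.35 V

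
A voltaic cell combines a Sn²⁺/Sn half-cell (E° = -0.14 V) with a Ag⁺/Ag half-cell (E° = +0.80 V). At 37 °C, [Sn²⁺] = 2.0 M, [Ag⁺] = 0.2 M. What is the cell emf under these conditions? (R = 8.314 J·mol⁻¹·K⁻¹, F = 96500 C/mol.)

The Ag⁺/Ag couple has the higher reduction potential and acts as the cathode, so E°_cell = +0.80 − (-0.14) = 0.94 V.
Balancing electrons gives n = 2; the reaction quotient is Q = [Sn²⁺]/[Ag⁺]^2 = 50.0.
E = E° − (RT/nF) ln Q = 0.94 − (8.314×310)/(2×96500) × (3.912) = 0.940 − 0.052 = 0.888 V.

0.888 V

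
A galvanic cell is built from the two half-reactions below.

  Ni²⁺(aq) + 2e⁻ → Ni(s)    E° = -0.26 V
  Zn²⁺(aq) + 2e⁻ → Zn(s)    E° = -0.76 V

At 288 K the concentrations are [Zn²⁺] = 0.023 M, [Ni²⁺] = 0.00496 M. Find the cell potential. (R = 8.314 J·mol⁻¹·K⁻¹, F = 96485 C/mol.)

The Ni²⁺/Ni couple has the higher reduction potential and acts as the cathode, so E°_cell = -0.26 − (-0.76) = 0.50 V.
Balancing electrons gives n = 2; the reaction quotient is Q = [Zn²⁺]/[Ni²⁺] = 4.64.
E = E° − (RT/nF) ln Q = 0.50 − (8.314×288)/(2×96485) × (1.534) = 0.500 − 0.019 = 0.481 V.

0.481 V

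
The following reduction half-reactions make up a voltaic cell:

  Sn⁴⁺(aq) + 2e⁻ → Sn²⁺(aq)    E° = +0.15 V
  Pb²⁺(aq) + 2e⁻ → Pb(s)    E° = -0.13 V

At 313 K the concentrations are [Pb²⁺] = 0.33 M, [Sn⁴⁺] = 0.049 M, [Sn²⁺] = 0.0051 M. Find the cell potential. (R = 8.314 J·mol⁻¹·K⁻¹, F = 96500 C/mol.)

The Sn⁴⁺/Sn²⁺ couple has the higher reduction potential and acts as the cathode, so E°_cell = +0.15 − (-0.13) = 0.28 V.
Balancing electrons gives n = 2; the reaction quotient is Q = [Pb²⁺]·[Sn²⁺]/[Sn⁴⁺] = 0.0343.
E = E° − (RT/nF) ln Q = 0.28 − (8.314×313)/(2×96500) × (-3.371) = 0.280 + 0.045 = 0.325 V.

0.325 V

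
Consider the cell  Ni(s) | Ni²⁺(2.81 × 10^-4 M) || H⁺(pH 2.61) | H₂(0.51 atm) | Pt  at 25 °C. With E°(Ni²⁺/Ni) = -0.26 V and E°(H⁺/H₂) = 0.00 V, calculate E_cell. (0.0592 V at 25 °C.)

The hydrogen couple is the cathode, so E°_cell = 0.26 V; n = 2.
[H⁺] = 10^(−2.61) = 0.0025 M, and Q = [Ni²⁺]·P(H₂) / [H⁺]^2 = 23.8.
E = E° − (0.0592/2) log Q = 0.26 − (0.0592/2)(1.376) = 0.219 V.

0.22 V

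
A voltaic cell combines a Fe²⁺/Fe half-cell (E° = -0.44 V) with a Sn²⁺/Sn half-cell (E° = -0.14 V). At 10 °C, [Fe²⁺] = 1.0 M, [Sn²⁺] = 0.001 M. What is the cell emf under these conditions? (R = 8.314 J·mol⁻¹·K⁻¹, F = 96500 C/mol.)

The Sn²⁺/Sn couple has the higher reduction potential and acts as the cathode, so E°_cell = -0.14 − (-0.44) = 0.30 V.
Balancing electrons gives n = 2; the reaction quotient is Q = [Fe²⁺]/[Sn²⁺] = 1000.
E = E° − (RT/nF) ln Q = 0.30 − (8.314×283)/(2×96500) × (6.908) = 0.300 − 0.084 = 0.216 V.

0.216 V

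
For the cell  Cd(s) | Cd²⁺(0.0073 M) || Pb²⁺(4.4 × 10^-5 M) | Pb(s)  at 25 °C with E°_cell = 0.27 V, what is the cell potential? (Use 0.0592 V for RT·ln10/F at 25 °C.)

0.204 V

Balancing electrons gives n = 2; the reaction quotient is Q = [Cd²⁺]/[Pb²⁺] = 166.
At 25 °C, E = E° − (0.0592/n) log Q = 0.27 − (0.0592/2)(2.220) = 0.270 − 0.066 = 0.204 V.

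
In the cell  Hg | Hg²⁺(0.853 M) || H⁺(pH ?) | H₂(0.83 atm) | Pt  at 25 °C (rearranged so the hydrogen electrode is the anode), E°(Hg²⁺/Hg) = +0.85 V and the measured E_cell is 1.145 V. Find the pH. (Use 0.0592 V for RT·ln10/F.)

pH = 5.06

E°_cell = 0.85 V and n = 2.
log Q = n(E° − E)/0.0592 = 2×(0.85 − 1.145)/0.0592 = -9.966.
With Q = [H⁺]^2 / ([Hg²⁺]·P(H₂)), solving for [H⁺] gives log[H⁺] = -5.058, so pH = 5.06.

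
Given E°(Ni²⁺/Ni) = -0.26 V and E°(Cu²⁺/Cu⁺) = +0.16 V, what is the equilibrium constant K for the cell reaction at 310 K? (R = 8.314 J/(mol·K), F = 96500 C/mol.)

4.6 × 10^13

E°_cell = +0.16 − (-0.26) = 0.42 V, with n = 2 electrons transferred.
At equilibrium E = 0, so the Nernst equation gives ln K = nFE°/RT = (2)(96500)(0.42)/((8.314)(310)) = 31.45.
K = e^31.45 = 4.6 × 10^13.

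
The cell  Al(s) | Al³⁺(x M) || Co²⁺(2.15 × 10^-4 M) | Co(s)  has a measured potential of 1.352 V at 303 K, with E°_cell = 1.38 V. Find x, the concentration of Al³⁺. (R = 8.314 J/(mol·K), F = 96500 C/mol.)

7.9 × 10^-5 M

From the Nernst equation, ln Q = nF(E° − E)/RT = 6×96500×(1.38 − 1.352)/(8.314×303) = 6.436, so Q = 624.
With Q = [Al³⁺]^2/[Co²⁺]^3 and the known concentrations, [Al³⁺]^2 in the numerator gives [Al³⁺] = 7.9 × 10^-5 M.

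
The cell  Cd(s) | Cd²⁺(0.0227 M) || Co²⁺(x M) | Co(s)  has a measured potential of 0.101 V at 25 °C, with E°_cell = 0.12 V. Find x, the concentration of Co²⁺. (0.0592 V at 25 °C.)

From the Nernst equation, log Q = n(E° − E)/0.0592 = 2(0.12 − 0.101)/0.0592 = 0.642, so Q = 4.38.
With Q = [Cd²⁺]/[Co²⁺] and the known concentrations, [Co²⁺] in the denominator gives [Co²⁺] = 0.0052 M.

0.0052 M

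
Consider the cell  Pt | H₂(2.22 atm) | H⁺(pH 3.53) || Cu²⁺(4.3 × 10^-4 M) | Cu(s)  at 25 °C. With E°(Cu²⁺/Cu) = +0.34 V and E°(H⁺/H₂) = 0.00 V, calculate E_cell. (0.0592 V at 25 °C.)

The Cu²⁺/Cu couple is the cathode, so E°_cell = 0.34 V; n = 2.
[H⁺] = 10^(−3.53) = 3 × 10^-4 M, and Q = [H⁺]^2 / ([Cu²⁺]·P(H₂)) = 9.12 × 10^-5.
E = E° − (0.0592/2) log Q = 0.34 − (0.0592/2)(-4.040) = 0.460 V.

0.46 V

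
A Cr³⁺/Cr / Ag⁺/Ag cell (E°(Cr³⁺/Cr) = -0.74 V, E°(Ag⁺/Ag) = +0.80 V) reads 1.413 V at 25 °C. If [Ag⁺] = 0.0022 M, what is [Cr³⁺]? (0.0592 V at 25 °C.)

0.029 M

From the Nernst equation, log Q = n(E° − E)/0.0592 = 3(1.54 − 1.413)/0.0592 = 6.436, so Q = 2.73 × 10^6.
With Q = [Cr³⁺]/[Ag⁺]^3 and the known concentrations, [Cr³⁺] in the numerator gives [Cr³⁺] = 0.029 M.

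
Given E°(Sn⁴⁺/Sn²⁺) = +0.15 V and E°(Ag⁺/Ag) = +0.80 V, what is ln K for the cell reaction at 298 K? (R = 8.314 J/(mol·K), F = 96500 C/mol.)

E°_cell = +0.80 − (+0.15) = 0.65 V, with n = 2 electrons transferred.
At equilibrium E = 0, so the Nernst equation gives ln K = nFE°/RT = (2)(96500)(0.65)/((8.314)(298)) = 50.63.

ln K = 50.6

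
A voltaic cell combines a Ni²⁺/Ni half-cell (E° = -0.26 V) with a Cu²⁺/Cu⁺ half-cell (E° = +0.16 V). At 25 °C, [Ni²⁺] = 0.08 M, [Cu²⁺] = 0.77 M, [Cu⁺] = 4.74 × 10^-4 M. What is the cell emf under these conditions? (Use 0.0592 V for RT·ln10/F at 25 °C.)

The Cu²⁺/Cu⁺ couple has the higher reduction potential and acts as the cathode, so E°_cell = +0.16 − (-0.26) = 0.42 V.
Balancing electrons gives n = 2; the reaction quotient is Q = [Ni²⁺]·[Cu⁺]^2/[Cu²⁺]^2 = 3.03 × 10^-8.
At 25 °C, E = E° − (0.0592/n) log Q = 0.42 − (0.0592/2)(-7.518) = 0.420 + 0.223 = 0.643 V.

0.643 V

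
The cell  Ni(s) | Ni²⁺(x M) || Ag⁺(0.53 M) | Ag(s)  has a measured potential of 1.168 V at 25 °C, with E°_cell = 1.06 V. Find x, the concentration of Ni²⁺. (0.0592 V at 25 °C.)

From the Nernst equation, log Q = n(E° − E)/0.0592 = 2(1.06 − 1.168)/0.0592 = -3.649, so Q = 2.25 × 10^-4.
With Q = [Ni²⁺]/[Ag⁺]^2 and the known concentrations, [Ni²⁺] in the numerator gives [Ni²⁺] = 6.3 × 10^-5 M.

6.3 × 10^-5 M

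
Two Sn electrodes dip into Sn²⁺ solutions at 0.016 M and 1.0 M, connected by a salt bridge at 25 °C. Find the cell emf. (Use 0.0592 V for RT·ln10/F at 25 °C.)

0.053 V

Both half-cells are Sn²⁺/Sn, so E°_cell = 0. The concentrated side is the cathode; the cell reaction moves Sn²⁺ from high to low concentration with n = 2.
Q = [Sn²⁺]_dilute/[Sn²⁺]_conc = 0.016/1.0 = 0.0160.
E = 0 − (0.0592/2) log Q = −(0.0592/2)(-1.796) = 0.0532 V.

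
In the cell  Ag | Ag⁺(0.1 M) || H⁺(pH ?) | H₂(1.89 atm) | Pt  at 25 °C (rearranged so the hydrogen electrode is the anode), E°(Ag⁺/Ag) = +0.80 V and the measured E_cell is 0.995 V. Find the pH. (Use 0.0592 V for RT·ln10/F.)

pH = 4.16

E°_cell = 0.80 V and n = 2.
log Q = n(E° − E)/0.0592 = 2×(0.80 − 0.995)/0.0592 = -6.588.
With Q = [H⁺]^2 / ([Ag⁺]^2·P(H₂)), solving for [H⁺] gives log[H⁺] = -4.156, so pH = 4.16.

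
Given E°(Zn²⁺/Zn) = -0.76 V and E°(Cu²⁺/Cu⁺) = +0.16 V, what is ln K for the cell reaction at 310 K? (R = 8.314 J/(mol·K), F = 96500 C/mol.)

ln K = 68.9

E°_cell = +0.16 − (-0.76) = 0.92 V, with n = 2 electrons transferred.
At equilibrium E = 0, so the Nernst equation gives ln K = nFE°/RT = (2)(96500)(0.92)/((8.314)(310)) = 68.89.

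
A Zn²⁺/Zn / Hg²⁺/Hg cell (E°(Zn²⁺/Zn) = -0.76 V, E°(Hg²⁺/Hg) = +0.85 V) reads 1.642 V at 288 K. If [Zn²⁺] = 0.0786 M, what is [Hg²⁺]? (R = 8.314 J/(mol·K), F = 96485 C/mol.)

From the Nernst equation, ln Q = nF(E° − E)/RT = 2×96485×(1.61 − 1.642)/(8.314×288) = -2.579, so Q = 0.0759.
With Q = [Zn²⁺]/[Hg²⁺] and the known concentrations, [Hg²⁺] in the denominator gives [Hg²⁺] = 1.0 M.

1.0 M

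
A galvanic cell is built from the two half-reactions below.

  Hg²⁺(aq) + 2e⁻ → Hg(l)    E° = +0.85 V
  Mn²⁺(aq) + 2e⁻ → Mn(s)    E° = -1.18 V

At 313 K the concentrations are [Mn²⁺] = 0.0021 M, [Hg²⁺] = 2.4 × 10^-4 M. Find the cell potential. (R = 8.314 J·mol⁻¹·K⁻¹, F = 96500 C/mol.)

The Hg²⁺/Hg couple has the higher reduction potential and acts as the cathode, so E°_cell = +0.85 − (-1.18) = 2.03 V.
Balancing electrons gives n = 2; the reaction quotient is Q = [Mn²⁺]/[Hg²⁺] = 8.75.
E = E° − (RT/nF) ln Q = 2.03 − (8.314×313)/(2×96500) × (2.169) = 2.030 − 0.029 = 2.001 V.

2.00 V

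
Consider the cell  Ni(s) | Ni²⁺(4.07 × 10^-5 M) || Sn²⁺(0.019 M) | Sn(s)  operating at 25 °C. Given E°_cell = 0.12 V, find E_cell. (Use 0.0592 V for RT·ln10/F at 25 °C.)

Balancing electrons gives n = 2; the reaction quotient is Q = [Ni²⁺]/[Sn²⁺] = 0.00214.
At 25 °C, E = E° − (0.0592/n) log Q = 0.12 − (0.0592/2)(-2.669) = 0.120 + 0.079 = 0.199 V.

0.199 V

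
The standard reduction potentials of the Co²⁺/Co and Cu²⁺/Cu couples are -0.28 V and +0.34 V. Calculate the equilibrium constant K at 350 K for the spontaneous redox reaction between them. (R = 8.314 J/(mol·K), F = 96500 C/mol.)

E°_cell = +0.34 − (-0.28) = 0.62 V, with n = 2 electrons transferred.
At equilibrium E = 0, so the Nernst equation gives ln K = nFE°/RT = (2)(96500)(0.62)/((8.314)(350)) = 41.12.
K = e^41.12 = 7.2 × 10^17.

7.2 × 10^17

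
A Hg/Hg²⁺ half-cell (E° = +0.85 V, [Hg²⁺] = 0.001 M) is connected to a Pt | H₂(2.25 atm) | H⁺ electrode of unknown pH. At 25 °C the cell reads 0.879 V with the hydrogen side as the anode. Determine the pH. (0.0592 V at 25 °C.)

E°_cell = 0.85 V and n = 2.
log Q = n(E° − E)/0.0592 = 2×(0.85 − 0.879)/0.0592 = -0.980.
With Q = [H⁺]^2 / ([Hg²⁺]·P(H₂)), solving for [H⁺] gives log[H⁺] = -1.814, so pH = 1.81.

pH = 1.81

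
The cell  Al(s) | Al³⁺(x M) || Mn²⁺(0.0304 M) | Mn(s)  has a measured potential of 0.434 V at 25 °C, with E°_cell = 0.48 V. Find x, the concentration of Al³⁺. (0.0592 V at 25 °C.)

From the Nernst equation, log Q = n(E° − E)/0.0592 = 6(0.48 − 0.434)/0.0592 = 4.662, so Q = 4.59 × 10^4.
With Q = [Al³⁺]^2/[Mn²⁺]^3 and the known concentrations, [Al³⁺]^2 in the numerator gives [Al³⁺] = 1.1 M.

1.1 M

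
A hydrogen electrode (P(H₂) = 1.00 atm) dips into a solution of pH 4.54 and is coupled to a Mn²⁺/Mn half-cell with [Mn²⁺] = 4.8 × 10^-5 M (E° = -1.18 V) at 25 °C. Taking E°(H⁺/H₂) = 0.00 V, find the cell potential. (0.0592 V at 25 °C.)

1.04 V

The hydrogen couple is the cathode, so E°_cell = 1.18 V; n = 2.
[H⁺] = 10^(−4.54) = 2.9 × 10^-5 M, and Q = [Mn²⁺]·P(H₂) / [H⁺]^2 = 5.77 × 10^4.
E = E° − (0.0592/2) log Q = 1.18 − (0.0592/2)(4.761) = 1.039 V.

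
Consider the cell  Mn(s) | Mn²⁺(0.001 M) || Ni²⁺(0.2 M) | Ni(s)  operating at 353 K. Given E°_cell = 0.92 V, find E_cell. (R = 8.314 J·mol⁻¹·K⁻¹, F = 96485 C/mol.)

Balancing electrons gives n = 2; the reaction quotient is Q = [Mn²⁺]/[Ni²⁺] = 0.00500.
E = E° − (RT/nF) ln Q = 0.92 − (8.314×353)/(2×96485) × (-5.298) = 0.920 + 0.081 = 1.001 V.

1.00 V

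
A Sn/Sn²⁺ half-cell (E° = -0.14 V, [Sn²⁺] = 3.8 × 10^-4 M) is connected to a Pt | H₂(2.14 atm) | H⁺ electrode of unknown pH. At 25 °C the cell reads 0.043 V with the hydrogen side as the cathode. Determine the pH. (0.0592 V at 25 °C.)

pH = 3.18

E°_cell = 0.14 V and n = 2.
log Q = n(E° − E)/0.0592 = 2×(0.14 − 0.043)/0.0592 = 3.277.
With Q = [Sn²⁺]·P(H₂) / [H⁺]^2, solving for [H⁺] gives log[H⁺] = -3.183, so pH = 3.18.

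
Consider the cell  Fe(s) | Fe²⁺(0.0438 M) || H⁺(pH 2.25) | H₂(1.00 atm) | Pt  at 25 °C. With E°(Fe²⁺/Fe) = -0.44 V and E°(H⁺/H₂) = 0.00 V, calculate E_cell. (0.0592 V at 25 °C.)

0.35 V

The hydrogen couple is the cathode, so E°_cell = 0.44 V; n = 2.
[H⁺] = 10^(−2.25) = 0.0056 M, and Q = [Fe²⁺]·P(H₂) / [H⁺]^2 = 1390.
E = E° − (0.0592/2) log Q = 0.44 − (0.0592/2)(3.141) = 0.347 V.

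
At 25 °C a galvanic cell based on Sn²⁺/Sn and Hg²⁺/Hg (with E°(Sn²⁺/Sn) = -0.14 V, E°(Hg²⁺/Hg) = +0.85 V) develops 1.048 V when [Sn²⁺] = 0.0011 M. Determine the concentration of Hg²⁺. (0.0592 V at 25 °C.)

From the Nernst equation, log Q = n(E° − E)/0.0592 = 2(0.99 − 1.048)/0.0592 = -1.959, so Q = 0.0110.
With Q = [Sn²⁺]/[Hg²⁺] and the known concentrations, [Hg²⁺] in the denominator gives [Hg²⁺] = 0.1 M.

0.1 M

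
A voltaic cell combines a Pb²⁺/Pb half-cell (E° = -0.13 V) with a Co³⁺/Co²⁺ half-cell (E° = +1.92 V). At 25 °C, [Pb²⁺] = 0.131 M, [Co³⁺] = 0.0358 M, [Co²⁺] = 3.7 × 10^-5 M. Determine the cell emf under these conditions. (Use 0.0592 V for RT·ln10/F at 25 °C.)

2.25 V

The Co³⁺/Co²⁺ couple has the higher reduction potential and acts as the cathode, so E°_cell = +1.92 − (-0.13) = 2.05 V.
Balancing electrons gives n = 2; the reaction quotient is Q = [Pb²⁺]·[Co²⁺]^2/[Co³⁺]^2 = 1.4 × 10^-7.
At 25 °C, E = E° − (0.0592/n) log Q = 2.05 − (0.0592/2)(-6.854) = 2.050 + 0.203 = 2.253 V.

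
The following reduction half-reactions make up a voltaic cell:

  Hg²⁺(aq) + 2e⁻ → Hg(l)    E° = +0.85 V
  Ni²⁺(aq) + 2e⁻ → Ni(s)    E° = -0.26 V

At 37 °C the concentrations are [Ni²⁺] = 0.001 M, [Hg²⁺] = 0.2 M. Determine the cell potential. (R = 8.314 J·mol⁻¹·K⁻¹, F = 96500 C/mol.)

The Hg²⁺/Hg couple has the higher reduction potential and acts as the cathode, so E°_cell = +0.85 − (-0.26) = 1.11 V.
Balancing electrons gives n = 2; the reaction quotient is Q = [Ni²⁺]/[Hg²⁺] = 0.00500.
E = E° − (RT/nF) ln Q = 1.11 − (8.314×310)/(2×96500) × (-5.298) = 1.110 + 0.071 = 1.181 V.

1.18 V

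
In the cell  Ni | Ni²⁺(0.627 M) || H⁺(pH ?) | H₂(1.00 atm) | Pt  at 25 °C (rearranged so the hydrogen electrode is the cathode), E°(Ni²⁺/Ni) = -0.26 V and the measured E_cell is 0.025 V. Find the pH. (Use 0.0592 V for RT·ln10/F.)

E°_cell = 0.26 V and n = 2.
log Q = n(E° − E)/0.0592 = 2×(0.26 − 0.025)/0.0592 = 7.939.
With Q = [Ni²⁺]·P(H₂) / [H⁺]^2, solving for [H⁺] gives log[H⁺] = -4.071, so pH = 4.07.

pH = 4.07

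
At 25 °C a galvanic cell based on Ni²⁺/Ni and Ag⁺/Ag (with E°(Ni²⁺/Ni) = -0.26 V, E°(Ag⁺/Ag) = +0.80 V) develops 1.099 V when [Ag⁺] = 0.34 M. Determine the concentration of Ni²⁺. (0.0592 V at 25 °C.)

0.0056 M

From the Nernst equation, log Q = n(E° − E)/0.0592 = 2(1.06 − 1.099)/0.0592 = -1.318, so Q = 0.0481.
With Q = [Ni²⁺]/[Ag⁺]^2 and the known concentrations, [Ni²⁺] in the numerator gives [Ni²⁺] = 0.0056 M.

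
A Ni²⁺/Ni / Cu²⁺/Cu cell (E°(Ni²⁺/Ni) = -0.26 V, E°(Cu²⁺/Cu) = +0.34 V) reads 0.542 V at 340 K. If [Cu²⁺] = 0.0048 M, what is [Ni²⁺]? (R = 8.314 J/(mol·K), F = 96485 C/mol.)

From the Nernst equation, ln Q = nF(E° − E)/RT = 2×96485×(0.60 − 0.542)/(8.314×340) = 3.959, so Q = 52.4.
With Q = [Ni²⁺]/[Cu²⁺] and the known concentrations, [Ni²⁺] in the numerator gives [Ni²⁺] = 0.25 M.

0.25 M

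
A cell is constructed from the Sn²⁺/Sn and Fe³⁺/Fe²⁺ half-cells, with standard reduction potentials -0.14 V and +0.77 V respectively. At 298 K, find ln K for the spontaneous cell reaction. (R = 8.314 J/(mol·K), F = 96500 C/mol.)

ln K = 70.9

E°_cell = +0.77 − (-0.14) = 0.91 V, with n = 2 electrons transferred.
At equilibrium E = 0, so the Nernst equation gives ln K = nFE°/RT = (2)(96500)(0.91)/((8.314)(298)) = 70.89.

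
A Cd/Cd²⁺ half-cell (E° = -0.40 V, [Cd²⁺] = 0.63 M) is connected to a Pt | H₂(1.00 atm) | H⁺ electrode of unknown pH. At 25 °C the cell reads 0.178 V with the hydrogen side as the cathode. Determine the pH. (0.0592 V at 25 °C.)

pH = 3.85

E°_cell = 0.40 V and n = 2.
log Q = n(E° − E)/0.0592 = 2×(0.40 − 0.178)/0.0592 = 7.500.
With Q = [Cd²⁺]·P(H₂) / [H⁺]^2, solving for [H⁺] gives log[H⁺] = -3.850, so pH = 3.85.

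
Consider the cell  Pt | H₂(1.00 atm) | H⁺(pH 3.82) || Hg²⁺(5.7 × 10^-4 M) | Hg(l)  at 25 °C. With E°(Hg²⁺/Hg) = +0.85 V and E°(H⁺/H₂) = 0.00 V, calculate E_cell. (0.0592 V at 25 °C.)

0.98 V

The Hg²⁺/Hg couple is the cathode, so E°_cell = 0.85 V; n = 2.
[H⁺] = 10^(−3.82) = 1.5 × 10^-4 M, and Q = [H⁺]^2 / ([Hg²⁺]·P(H₂)) = 4.02 × 10^-5.
E = E° − (0.0592/2) log Q = 0.85 − (0.0592/2)(-4.396) = 0.980 V.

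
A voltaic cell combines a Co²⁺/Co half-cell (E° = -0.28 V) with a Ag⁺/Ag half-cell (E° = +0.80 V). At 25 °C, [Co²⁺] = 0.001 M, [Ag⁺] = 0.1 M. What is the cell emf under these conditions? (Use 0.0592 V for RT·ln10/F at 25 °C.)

1.11 V

The Ag⁺/Ag couple has the higher reduction potential and acts as the cathode, so E°_cell = +0.80 − (-0.28) = 1.08 V.
Balancing electrons gives n = 2; the reaction quotient is Q = [Co²⁺]/[Ag⁺]^2 = 0.100.
At 25 °C, E = E° − (0.0592/n) log Q = 1.08 − (0.0592/2)(-1.000) = 1.080 + 0.030 = 1.110 V.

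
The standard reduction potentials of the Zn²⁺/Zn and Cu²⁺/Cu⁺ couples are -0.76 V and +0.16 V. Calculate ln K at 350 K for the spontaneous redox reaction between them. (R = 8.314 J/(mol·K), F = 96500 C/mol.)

E°_cell = +0.16 − (-0.76) = 0.92 V, with n = 2 electrons transferred.
At equilibrium E = 0, so the Nernst equation gives ln K = nFE°/RT = (2)(96500)(0.92)/((8.314)(350)) = 61.02.

ln K = 61.0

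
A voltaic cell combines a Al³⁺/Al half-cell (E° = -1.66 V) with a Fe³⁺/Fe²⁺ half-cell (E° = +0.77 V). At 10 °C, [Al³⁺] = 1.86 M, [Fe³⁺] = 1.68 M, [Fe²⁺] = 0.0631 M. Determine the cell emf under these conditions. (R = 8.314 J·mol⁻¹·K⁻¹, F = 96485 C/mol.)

2.50 V

The Fe³⁺/Fe²⁺ couple has the higher reduction potential and acts as the cathode, so E°_cell = +0.77 − (-1.66) = 2.43 V.
Balancing electrons gives n = 3; the reaction quotient is Q = [Al³⁺]·[Fe²⁺]^3/[Fe³⁺]^3 = 9.86 × 10^-5.
E = E° − (RT/nF) ln Q = 2.43 − (8.314×283)/(3×96485) × (-9.225) = 2.430 + 0.075 = 2.505 V.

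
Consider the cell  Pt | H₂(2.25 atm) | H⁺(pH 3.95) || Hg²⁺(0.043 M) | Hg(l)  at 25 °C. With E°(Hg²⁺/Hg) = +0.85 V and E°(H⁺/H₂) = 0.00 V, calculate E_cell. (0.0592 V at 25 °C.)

The Hg²⁺/Hg couple is the cathode, so E°_cell = 0.85 V; n = 2.
[H⁺] = 10^(−3.95) = 1.1 × 10^-4 M, and Q = [H⁺]^2 / ([Hg²⁺]·P(H₂)) = 1.3 × 10^-7.
E = E° − (0.0592/2) log Q = 0.85 − (0.0592/2)(-6.886) = 1.054 V.

1.05 V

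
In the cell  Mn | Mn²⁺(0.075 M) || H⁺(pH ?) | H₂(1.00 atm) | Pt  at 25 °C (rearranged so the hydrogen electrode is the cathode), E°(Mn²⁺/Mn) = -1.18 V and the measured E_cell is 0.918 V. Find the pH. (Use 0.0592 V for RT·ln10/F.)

E°_cell = 1.18 V and n = 2.
log Q = n(E° − E)/0.0592 = 2×(1.18 − 0.918)/0.0592 = 8.851.
With Q = [Mn²⁺]·P(H₂) / [H⁺]^2, solving for [H⁺] gives log[H⁺] = -4.988, so pH = 4.99.

pH = 4.99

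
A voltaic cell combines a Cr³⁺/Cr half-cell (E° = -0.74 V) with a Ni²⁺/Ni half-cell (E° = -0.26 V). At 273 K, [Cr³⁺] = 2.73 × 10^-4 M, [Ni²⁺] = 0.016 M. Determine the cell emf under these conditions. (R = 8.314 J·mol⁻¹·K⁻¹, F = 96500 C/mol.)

The Ni²⁺/Ni couple has the higher reduction potential and acts as the cathode, so E°_cell = -0.26 − (-0.74) = 0.48 V.
Balancing electrons gives n = 6; the reaction quotient is Q = [Cr³⁺]^2/[Ni²⁺]^3 = 0.0182.
E = E° − (RT/nF) ln Q = 0.48 − (8.314×273)/(6×96500) × (-4.007) = 0.480 + 0.016 = 0.496 V.

0.496 V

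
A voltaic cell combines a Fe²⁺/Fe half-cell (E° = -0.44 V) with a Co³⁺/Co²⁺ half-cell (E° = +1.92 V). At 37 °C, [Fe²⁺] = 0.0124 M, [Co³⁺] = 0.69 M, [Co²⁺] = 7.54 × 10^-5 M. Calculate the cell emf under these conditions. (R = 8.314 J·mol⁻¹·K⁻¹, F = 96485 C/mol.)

The Co³⁺/Co²⁺ couple has the higher reduction potential and acts as the cathode, so E°_cell = +1.92 − (-0.44) = 2.36 V.
Balancing electrons gives n = 2; the reaction quotient is Q = [Fe²⁺]·[Co²⁺]^2/[Co³⁺]^2 = 1.48 × 10^-10.
E = E° − (RT/nF) ln Q = 2.36 − (8.314×310)/(2×96485) × (-22.633) = 2.360 + 0.302 = 2.662 V.

2.66 V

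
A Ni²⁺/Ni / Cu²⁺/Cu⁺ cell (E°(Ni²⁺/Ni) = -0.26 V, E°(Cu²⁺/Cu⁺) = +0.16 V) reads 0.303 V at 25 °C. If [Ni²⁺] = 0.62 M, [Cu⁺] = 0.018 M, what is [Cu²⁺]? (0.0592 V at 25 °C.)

From the Nernst equation, log Q = n(E° − E)/0.0592 = 2(0.42 − 0.303)/0.0592 = 3.953, so Q = 8970.
With Q = [Ni²⁺]·[Cu⁺]^2/[Cu²⁺]^2 and the known concentrations, [Cu²⁺]^2 in the denominator gives [Cu²⁺] = 1.5 × 10^-4 M.

1.5 × 10^-4 M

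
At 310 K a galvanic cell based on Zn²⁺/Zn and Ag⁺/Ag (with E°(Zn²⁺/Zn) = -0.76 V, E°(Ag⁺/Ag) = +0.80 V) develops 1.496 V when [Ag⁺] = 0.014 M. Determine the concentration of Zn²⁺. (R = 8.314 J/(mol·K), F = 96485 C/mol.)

0.024 M

From the Nernst equation, ln Q = nF(E° − E)/RT = 2×96485×(1.56 − 1.496)/(8.314×310) = 4.792, so Q = 121.
With Q = [Zn²⁺]/[Ag⁺]^2 and the known concentrations, [Zn²⁺] in the numerator gives [Zn²⁺] = 0.024 M.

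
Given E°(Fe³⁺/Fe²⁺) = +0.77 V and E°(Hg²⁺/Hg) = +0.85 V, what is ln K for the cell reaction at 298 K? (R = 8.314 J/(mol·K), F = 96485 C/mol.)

ln K = 6.2

E°_cell = +0.85 − (+0.77) = 0.08 V, with n = 2 electrons transferred.
At equilibrium E = 0, so the Nernst equation gives ln K = nFE°/RT = (2)(96485)(0.08)/((8.314)(298)) = 6.23.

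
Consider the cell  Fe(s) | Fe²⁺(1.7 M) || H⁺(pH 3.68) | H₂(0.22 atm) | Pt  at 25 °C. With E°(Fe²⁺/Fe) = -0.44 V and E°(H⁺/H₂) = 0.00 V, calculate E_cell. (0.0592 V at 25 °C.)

The hydrogen couple is the cathode, so E°_cell = 0.44 V; n = 2.
[H⁺] = 10^(−3.68) = 2.1 × 10^-4 M, and Q = [Fe²⁺]·P(H₂) / [H⁺]^2 = 8.57 × 10^6.
E = E° − (0.0592/2) log Q = 0.44 − (0.0592/2)(6.933) = 0.235 V.

0.23 V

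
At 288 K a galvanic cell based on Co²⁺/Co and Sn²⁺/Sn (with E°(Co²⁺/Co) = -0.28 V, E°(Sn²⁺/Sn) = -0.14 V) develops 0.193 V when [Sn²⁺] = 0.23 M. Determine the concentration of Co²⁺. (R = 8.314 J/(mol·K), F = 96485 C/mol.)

0.0032 M

From the Nernst equation, ln Q = nF(E° − E)/RT = 2×96485×(0.14 − 0.193)/(8.314×288) = -4.271, so Q = 0.0140.
With Q = [Co²⁺]/[Sn²⁺] and the known concentrations, [Co²⁺] in the numerator gives [Co²⁺] = 0.0032 M.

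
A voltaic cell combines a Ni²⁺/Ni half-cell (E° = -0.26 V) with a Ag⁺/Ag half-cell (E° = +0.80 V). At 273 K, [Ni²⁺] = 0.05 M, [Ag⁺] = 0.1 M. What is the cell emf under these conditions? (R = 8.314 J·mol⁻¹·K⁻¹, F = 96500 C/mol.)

The Ag⁺/Ag couple has the higher reduction potential and acts as the cathode, so E°_cell = +0.80 − (-0.26) = 1.06 V.
Balancing electrons gives n = 2; the reaction quotient is Q = [Ni²⁺]/[Ag⁺]^2 = 5.00.
E = E° − (RT/nF) ln Q = 1.06 − (8.314×273)/(2×96500) × (1.609) = 1.060 − 0.019 = 1.041 V.

1.04 V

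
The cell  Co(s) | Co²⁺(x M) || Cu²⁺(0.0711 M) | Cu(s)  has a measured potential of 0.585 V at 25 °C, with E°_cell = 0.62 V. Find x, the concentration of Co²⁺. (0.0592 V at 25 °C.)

From the Nernst equation, log Q = n(E° − E)/0.0592 = 2(0.62 − 0.585)/0.0592 = 1.182, so Q = 15.2.
With Q = [Co²⁺]/[Cu²⁺] and the known concentrations, [Co²⁺] in the numerator gives [Co²⁺] = 1.1 M.

1.1 M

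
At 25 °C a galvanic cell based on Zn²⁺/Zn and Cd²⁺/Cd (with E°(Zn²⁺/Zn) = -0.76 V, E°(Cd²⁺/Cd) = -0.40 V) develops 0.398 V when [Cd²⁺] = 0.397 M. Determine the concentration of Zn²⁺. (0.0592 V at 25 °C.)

0.021 M

From the Nernst equation, log Q = n(E° − E)/0.0592 = 2(0.36 − 0.398)/0.0592 = -1.284, so Q = 0.0520.
With Q = [Zn²⁺]/[Cd²⁺] and the known concentrations, [Zn²⁺] in the numerator gives [Zn²⁺] = 0.021 M.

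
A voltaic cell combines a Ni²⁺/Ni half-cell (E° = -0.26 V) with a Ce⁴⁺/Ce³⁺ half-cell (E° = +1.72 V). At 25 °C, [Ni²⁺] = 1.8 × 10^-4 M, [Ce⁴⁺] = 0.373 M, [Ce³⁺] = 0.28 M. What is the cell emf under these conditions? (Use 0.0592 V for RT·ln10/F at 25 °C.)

2.10 V

The Ce⁴⁺/Ce³⁺ couple has the higher reduction potential and acts as the cathode, so E°_cell = +1.72 − (-0.26) = 1.98 V.
Balancing electrons gives n = 2; the reaction quotient is Q = [Ni²⁺]·[Ce³⁺]^2/[Ce⁴⁺]^2 = 1.01 × 10^-4.
At 25 °C, E = E° − (0.0592/n) log Q = 1.98 − (0.0592/2)(-3.994) = 1.980 + 0.118 = 2.098 V.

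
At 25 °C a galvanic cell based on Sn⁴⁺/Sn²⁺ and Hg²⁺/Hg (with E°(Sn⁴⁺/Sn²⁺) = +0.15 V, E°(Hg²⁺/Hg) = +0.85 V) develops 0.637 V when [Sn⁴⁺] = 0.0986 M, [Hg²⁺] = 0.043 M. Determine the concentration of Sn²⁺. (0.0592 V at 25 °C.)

From the Nernst equation, log Q = n(E° − E)/0.0592 = 2(0.70 − 0.637)/0.0592 = 2.128, so Q = 134.
With Q = [Sn⁴⁺]/([Sn²⁺]·[Hg²⁺]) and the known concentrations, [Sn²⁺] in the denominator gives [Sn²⁺] = 0.017 M.

0.017 M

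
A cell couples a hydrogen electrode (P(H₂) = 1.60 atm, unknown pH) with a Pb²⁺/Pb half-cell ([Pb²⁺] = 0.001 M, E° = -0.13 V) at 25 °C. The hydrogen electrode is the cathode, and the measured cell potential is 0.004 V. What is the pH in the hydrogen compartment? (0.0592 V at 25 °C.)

E°_cell = 0.13 V and n = 2.
log Q = n(E° − E)/0.0592 = 2×(0.13 − 0.004)/0.0592 = 4.257.
With Q = [Pb²⁺]·P(H₂) / [H⁺]^2, solving for [H⁺] gives log[H⁺] = -3.526, so pH = 3.53.

pH = 3.53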